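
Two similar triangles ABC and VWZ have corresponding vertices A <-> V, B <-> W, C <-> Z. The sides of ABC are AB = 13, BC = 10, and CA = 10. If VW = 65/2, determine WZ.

Similar triangles have proportional sides. Setting up the proportion:
VW / AB = WZ / BC
65/2 / 13 = WZ / 10
WZ = 10 * 65/2 / 13 = 25.

25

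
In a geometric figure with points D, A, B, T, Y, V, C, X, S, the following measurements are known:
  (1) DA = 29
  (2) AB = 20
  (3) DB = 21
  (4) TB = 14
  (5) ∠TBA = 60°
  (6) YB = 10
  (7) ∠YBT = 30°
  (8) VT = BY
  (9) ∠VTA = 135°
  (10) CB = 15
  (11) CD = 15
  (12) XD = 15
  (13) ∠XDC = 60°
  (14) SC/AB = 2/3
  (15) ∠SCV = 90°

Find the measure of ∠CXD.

Step 1: By the law of cosines on triangle XDC: XC² = 15² + 15² − 2·15·15·cos(60°) = 225, so XC = 15.
Step 2: By the inverse law of cosines on triangle CXD: cos(∠CXD) = (15² + 15² − 15²) / (2·15·15) = 225/450 = 0.5, so ∠CXD = 60°.

Therefore, the measure of angle ∠CXD = 60°.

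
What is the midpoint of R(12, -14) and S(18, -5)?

The midpoint is the average of the coordinates:
x: (12 + 18)/2 = 15
y: (-14 + -5)/2 = -19/2
Midpoint = (15, -19/2)

(15, -19/2)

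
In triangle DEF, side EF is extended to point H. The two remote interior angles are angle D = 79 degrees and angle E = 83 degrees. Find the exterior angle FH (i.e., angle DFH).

By the exterior angle theorem, an exterior angle of a triangle equals the sum of the two remote interior angles.
Exterior angle = angle D + angle E
Exterior angle = 79 + 83 = 162 degrees

162 degrees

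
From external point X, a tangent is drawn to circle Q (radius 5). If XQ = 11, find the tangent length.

tangent = √(d² - r²) = √(11² - 5²) = √(121 - 25) = √96 = 4*sqrt(6)

4*sqrt(6)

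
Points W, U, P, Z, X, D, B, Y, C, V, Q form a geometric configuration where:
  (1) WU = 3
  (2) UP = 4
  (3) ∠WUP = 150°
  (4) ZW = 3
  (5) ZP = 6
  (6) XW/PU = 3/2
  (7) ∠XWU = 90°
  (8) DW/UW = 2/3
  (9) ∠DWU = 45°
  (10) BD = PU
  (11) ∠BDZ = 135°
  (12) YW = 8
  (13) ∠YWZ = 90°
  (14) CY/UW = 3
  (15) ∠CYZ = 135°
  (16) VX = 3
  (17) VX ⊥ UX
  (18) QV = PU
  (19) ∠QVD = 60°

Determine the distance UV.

From the given relations: XW = 3/2·PU = 3/2·4 = 6.
Step 1: By the law of cosines on triangle UWX: UX² = 3² + 6² − 2·3·6·cos(90°) = 45, so UX = 3·√5.
Step 2: By the law of cosines on triangle UXV: UV² = (3·√5)² + 3² − 2·3·√5·3·cos(90°) = 54, so UV = 3·√6.

Therefore, the length of UV = 3·√6.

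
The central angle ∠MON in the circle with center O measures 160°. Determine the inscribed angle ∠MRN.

By the inscribed angle theorem, the inscribed angle is half the central angle.
Inscribed angle = 160° / 2 = 80°

80°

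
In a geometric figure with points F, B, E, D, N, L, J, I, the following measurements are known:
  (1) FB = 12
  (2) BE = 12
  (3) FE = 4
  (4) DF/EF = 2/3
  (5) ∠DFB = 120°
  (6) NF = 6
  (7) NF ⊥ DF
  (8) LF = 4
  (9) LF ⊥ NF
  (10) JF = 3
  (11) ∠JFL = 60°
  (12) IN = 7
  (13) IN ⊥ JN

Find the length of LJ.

Step 1: By the law of cosines on triangle LFJ: LJ² = 4² + 3² − 2·4·3·cos(60°) = 13, so LJ = √13.

Therefore, the length of LJ = √13.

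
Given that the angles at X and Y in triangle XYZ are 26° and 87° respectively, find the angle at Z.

By the triangle angle sum property, the three interior angles of any triangle add up to 180°.
We know angle X = 26° and angle Y = 87°, so their sum is 113°.
Therefore angle Z = 180° - 113° = 67°.

67 degrees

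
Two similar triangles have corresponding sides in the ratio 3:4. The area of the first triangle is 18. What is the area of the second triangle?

The ratio of areas of similar triangles = (side ratio)^2.
Side ratio = 3:4, so area ratio = 9:16.
Area of the second triangle / Area of the first triangle = 16/9
Area of the second triangle = 18 * 16/9 = 32

32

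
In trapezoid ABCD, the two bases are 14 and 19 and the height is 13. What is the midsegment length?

midsegment = (14 + 19) / 2 = 33 / 2 = 33/2

33/2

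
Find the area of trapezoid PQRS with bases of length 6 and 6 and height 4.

Area = (6 + 6) * 4 / 2 = 48 / 2 = 24

24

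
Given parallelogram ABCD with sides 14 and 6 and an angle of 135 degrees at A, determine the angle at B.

In a parallelogram, consecutive angles are supplementary (sum to 180°).
angle B = 180 - angle A
angle B = 180 - 135
angle B = 45 degrees

45 degrees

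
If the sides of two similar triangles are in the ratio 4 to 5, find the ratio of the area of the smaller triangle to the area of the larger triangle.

Area ratio = (side ratio)^2 = (4/5)^2 = 16:25.

16:25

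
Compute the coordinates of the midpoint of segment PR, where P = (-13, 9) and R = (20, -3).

M = ((x₁ + x₂)/2, (y₁ + y₂)/2)
= ((-13 + 20)/2, (9 + -3)/2)
= (7/2, 6/2) = (7/2, 3)

(7/2, 3)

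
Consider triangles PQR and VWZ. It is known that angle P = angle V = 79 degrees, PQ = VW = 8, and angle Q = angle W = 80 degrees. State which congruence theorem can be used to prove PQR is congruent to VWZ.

Consider the given information: angle P = angle V = 79 degrees, PQ = VW = 8, and angle Q = angle W = 80 degrees
This is not SAS or AAS: SAS requires two sides and the included angle between them. AAS requires two angles and a non-included side.
The correct criterion is ASA. Two pairs of corresponding angles and the included side are equal (Angle-Side-Angle).

ASA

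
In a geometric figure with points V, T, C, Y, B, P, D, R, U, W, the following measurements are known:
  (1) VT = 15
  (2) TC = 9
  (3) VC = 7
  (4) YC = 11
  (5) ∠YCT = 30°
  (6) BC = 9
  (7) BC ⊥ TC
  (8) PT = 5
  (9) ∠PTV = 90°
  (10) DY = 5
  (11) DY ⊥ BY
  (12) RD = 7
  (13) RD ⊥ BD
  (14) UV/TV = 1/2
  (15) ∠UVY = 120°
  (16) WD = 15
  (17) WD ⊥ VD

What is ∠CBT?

Step 1: By the law of cosines on triangle BCT: BT² = 9² + 9² − 2·9·9·cos(90°) = 162, so BT = 9·√2.
Step 2: By the inverse law of cosines on triangle CBT: cos(∠CBT) = (9² + (9·√2)² − 9²) / (2·9·9·√2) = 162/229.1 = 0.7071, so ∠CBT = 45°.

Therefore, the measure of angle ∠CBT = 45°.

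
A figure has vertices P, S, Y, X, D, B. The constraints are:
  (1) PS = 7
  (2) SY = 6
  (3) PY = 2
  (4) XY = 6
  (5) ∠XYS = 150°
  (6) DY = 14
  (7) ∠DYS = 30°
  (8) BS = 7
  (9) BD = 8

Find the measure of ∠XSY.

Step 1: By the law of cosines on triangle SYX: SX² = 6² + 6² − 2·6·6·cos(150°) = 134.35, so SX ≈ 11.59.
Step 2: By the inverse law of cosines on triangle XSY: cos(∠XSY) = (11.59² + 6² − 6²) / (2·11.59·6) = 134.35/139.09 = 0.9659, so ∠XSY = 15°.

Therefore, the measure of angle ∠XSY = 15°.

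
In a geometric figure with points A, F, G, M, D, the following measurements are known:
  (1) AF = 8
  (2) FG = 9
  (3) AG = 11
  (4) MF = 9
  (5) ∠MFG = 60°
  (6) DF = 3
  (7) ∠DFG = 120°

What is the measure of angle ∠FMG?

Step 1: By the law of cosines on triangle MFG: MG² = 9² + 9² − 2·9·9·cos(60°) = 81, so MG = 9.
Step 2: By the inverse law of cosines on triangle FMG: cos(∠FMG) = (9² + 9² − 9²) / (2·9·9) = 81/162 = 0.5, so ∠FMG = 60°.

Therefore, the measure of angle ∠FMG = 60°.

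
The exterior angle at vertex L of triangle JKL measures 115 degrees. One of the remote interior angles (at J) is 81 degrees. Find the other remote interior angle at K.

By the exterior angle theorem: exterior angle = sum of remote interior angles.
115 = 81 + angle K
angle K = 115 - 81 = 34 degrees

34 degrees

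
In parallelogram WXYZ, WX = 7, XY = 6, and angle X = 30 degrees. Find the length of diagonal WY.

Law of cosines: d^2 = 7^2 + 6^2 - 2(7)(6)cos(30°) = 85 - 42*sqrt(3), so d = sqrt(85 - 42*sqrt(3)).

sqrt(85 - 42*sqrt(3))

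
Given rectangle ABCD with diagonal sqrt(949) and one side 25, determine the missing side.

The diagonal of a rectangle forms a right triangle with the two sides.
Rearranging the Pythagorean theorem: missing side = sqrt(d^2 - known^2).
= sqrt(949 - 625) = sqrt(324) = 18.

18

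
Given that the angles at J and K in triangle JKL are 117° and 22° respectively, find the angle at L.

angle L = 180 - 117 - 22 = 41 degrees.

41 degrees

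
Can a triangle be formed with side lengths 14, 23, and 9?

Check the triangle inequality: 14 + 9 = 23 ≤ 23.
Since the sum of two sides does not exceed the third, no triangle can be formed.

No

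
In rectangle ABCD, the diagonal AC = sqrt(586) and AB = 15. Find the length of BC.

The diagonal of a rectangle forms a right triangle with the two sides.
Rearranging the Pythagorean theorem: missing side = sqrt(d^2 - known^2).
= sqrt(586 - 225) = sqrt(361) = 19.

19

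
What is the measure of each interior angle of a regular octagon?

Each interior angle of a regular n-gon is (n - 2) * 180 / n.
For n = 8: (8 - 2) * 180 / 8 = 1080/8 = 135 degrees.

135 degrees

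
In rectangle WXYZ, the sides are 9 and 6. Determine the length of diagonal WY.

Using the Pythagorean theorem:
d² = 9² + 6² = 81 + 36 = 117
d = sqrt(117) = 3*sqrt(13)

3*sqrt(13)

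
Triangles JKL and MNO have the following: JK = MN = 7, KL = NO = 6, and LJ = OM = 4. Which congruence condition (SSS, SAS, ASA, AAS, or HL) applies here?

Consider the given information: JK = MN = 7, KL = NO = 6, and LJ = OM = 4
This is not AAS or HL: AAS requires two angles and a non-included side. HL only applies to right triangles with matching hypotenuse and leg.
The correct criterion is SSS. All three pairs of corresponding sides are equal (Side-Side-Side).

SSS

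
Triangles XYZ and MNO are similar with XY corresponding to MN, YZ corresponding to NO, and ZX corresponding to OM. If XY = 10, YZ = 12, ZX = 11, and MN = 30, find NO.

k = 30/10 = 3. NO = 3 * 12 = 36.

36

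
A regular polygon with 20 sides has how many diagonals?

Total line segments between 20 vertices = C(20,2) = 190.
Subtract the 20 sides: 190 - 20 = 170 diagonals.

170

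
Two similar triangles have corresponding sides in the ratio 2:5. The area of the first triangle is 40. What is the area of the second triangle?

For similar figures, the area ratio equals the square of the side ratio.
Side ratio (the first triangle to the second triangle) = 2:5, so area ratio = 2^2:5^2 = 4:25.
If the area of the first triangle is 40, then the area of the second triangle = 40 * (25/4) = 250.

250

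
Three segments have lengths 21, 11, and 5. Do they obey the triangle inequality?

The longest side is 21. The other two sides sum to 5 + 11 = 16.
Since 16 ≤ 21, the two shorter sides cannot reach around to close the triangle.

No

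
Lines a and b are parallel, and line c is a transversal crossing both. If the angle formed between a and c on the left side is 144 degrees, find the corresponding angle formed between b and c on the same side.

Corresponding angles formed by parallel lines and a transversal are equal.
The given angle is 144 degrees.
The corresponding angle = 144 degrees.

144 degrees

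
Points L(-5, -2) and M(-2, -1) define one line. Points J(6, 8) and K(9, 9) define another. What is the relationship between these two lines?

Slope of line 1: m1 = (-1 - -2)/(-2 - -5) = 1/3 = 1/3
Slope of line 2: m2 = (9 - 8)/(9 - 6) = 1/3 = 1/3
Since m1 = m2 = 1/3, the lines are parallel.

Parallel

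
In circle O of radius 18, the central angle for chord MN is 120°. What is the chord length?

Drop a perpendicular from the center to the chord, bisecting both the chord and the central angle.
Each half-chord = r sin(θ/2) = 18 sin(60°).
The full chord = 2 × 18 × sin(60°) = 18*sqrt(3).

18*sqrt(3)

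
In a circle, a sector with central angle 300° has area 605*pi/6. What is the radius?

Sector area A = πr² × θ/360, so r² = 360A / (πθ).
r² = 360 × 605*pi/6 / (π × 300)
r² = 121
r = 11

11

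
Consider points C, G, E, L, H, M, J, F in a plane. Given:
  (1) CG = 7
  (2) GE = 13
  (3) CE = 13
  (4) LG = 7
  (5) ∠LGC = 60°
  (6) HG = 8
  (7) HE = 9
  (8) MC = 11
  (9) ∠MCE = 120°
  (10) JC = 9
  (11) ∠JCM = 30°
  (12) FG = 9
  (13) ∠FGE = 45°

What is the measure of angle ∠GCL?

Step 1: By the law of cosines on triangle CGL: CL² = 7² + 7² − 2·7·7·cos(60°) = 49, so CL = 7.
Step 2: By the inverse law of cosines on triangle GCL: cos(∠GCL) = (7² + 7² − 7²) / (2·7·7) = 49/98 = 0.5, so ∠GCL = 60°.

Therefore, the measure of angle ∠GCL = 60°.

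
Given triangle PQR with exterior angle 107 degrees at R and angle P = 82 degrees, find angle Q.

By the exterior angle theorem: exterior angle = sum of remote interior angles.
107 = 82 + angle Q
angle Q = 107 - 82 = 25 degrees

25 degrees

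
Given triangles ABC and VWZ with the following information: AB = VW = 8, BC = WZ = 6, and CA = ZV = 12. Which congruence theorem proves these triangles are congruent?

Consider the given information: AB = VW = 8, BC = WZ = 6, and CA = ZV = 12
This is not ASA or HL: ASA requires two angles and the side between them. HL only applies to right triangles with matching hypotenuse and leg.
The correct criterion is SSS. All three pairs of corresponding sides are equal (Side-Side-Side).

SSS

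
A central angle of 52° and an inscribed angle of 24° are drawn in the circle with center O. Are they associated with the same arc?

By the inscribed angle theorem, the inscribed angle for a central angle of 52° should be 52° / 2 = 26°.
The given inscribed angle is 24°, which does not equal 26°.
Therefore, no, they do not correspond to the same arc.

No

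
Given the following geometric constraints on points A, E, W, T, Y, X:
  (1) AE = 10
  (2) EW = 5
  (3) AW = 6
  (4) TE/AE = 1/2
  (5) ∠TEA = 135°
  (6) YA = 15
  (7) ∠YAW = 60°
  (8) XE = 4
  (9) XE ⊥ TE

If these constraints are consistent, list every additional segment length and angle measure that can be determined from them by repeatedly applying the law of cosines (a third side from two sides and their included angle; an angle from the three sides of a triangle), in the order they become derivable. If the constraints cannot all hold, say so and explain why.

The constraints are consistent. Derivable facts, in order:
After 1 step:
- AT ≈ 13.99
- TX = √41
- WY = 3·√19
- ∠AEW = 27.13°
- ∠AWE = 130.54°
- ∠EAW = 22.33°
After 2 steps:
- ∠ATE = 30.36°
- ∠AWY = 96.59°
- ∠AYW = 23.41°
- ∠EAT = 14.64°
- ∠ETX = 38.66°
- ∠EXT = 51.34°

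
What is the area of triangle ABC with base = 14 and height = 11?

A triangle's area is half the area of a rectangle with the same base and height.
Area = (1/2) * 14 * 11 = 77.

77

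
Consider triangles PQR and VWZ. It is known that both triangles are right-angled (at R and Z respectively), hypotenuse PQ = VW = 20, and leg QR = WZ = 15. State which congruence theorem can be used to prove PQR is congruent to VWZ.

The given information matches HL: The hypotenuse and one leg of two right triangles are equal (Hypotenuse-Leg).

HL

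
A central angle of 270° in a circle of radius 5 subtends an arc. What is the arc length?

The full circumference is 2πr = 2π(5) = 10*pi.
The arc spans 270° out of 360°, which is a fraction of 3/4.
Arc length = 10*pi × 3/4 = 15*pi/2.

15*pi/2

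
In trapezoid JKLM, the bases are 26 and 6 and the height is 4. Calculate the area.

Area of a trapezoid = (base1 + base2) * height / 2
Area = (26 + 6) * 4 / 2
Area = 32 * 4 / 2
Area = 128 / 2
Area = 64

64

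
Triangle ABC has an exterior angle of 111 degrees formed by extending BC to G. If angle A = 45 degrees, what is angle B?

By the exterior angle theorem: exterior angle = sum of remote interior angles.
111 = 45 + angle B
angle B = 111 - 45 = 66 degrees

66 degrees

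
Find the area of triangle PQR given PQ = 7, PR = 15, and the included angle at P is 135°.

Area = (1/2) * PQ * PR * sin(P)
Area = (1/2) * 7 * 15 * sin(135°)
Area = (1/2) * 7 * 15 * sqrt(2)/2
Area = 105*sqrt(2)/4

105*sqrt(2)/4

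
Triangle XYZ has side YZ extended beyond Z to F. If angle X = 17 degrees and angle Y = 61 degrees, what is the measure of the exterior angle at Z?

By the exterior angle theorem, an exterior angle of a triangle equals the sum of the two remote interior angles.
Exterior angle = angle X + angle Y
Exterior angle = 17 + 61 = 78 degrees

78 degrees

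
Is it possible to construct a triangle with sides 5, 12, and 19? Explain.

The longest side is 19. The other two sides sum to 5 + 12 = 17.
Since 17 ≤ 19, the two shorter sides cannot reach around to close the triangle.

No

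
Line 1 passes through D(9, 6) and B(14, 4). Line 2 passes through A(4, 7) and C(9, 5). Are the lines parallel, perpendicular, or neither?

Slope of line 1: m1 = (4 - 6)/(14 - 9) = -2/5 = -2/5
Slope of line 2: m2 = (5 - 7)/(9 - 4) = -2/5 = -2/5
m1 = m2, so the lines are parallel.

Parallel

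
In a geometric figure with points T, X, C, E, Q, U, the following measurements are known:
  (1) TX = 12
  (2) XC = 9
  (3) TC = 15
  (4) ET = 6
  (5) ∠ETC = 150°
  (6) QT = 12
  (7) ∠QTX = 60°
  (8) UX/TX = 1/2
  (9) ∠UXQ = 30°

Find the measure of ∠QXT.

Step 1: By the law of cosines on triangle XTQ: XQ² = 12² + 12² − 2·12·12·cos(60°) = 144, so XQ = 12.
Step 2: By the inverse law of cosines on triangle QXT: cos(∠QXT) = (12² + 12² − 12²) / (2·12·12) = 144/288 = 0.5, so ∠QXT = 60°.

Therefore, the measure of angle ∠QXT = 60°.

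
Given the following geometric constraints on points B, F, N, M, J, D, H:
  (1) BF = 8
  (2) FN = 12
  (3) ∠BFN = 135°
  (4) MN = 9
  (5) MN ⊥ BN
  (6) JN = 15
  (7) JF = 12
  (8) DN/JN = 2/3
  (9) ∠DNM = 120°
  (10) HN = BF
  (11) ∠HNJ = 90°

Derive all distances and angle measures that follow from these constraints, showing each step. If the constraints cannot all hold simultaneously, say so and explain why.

The constraints are consistent.

From the given relations:
  DN = 2/3·JN = 2/3·15 = 10
  HN = BF = 8

Step 1: From BF = 8, FN = 12, and ∠BFN = 135°, by the law of cosines:
  BN² = BF² + FN² - 2·BF·FN·cos(135°) = 64 + 144 + 135.8 = 343.8
  BN ≈ 18.54

Step 2: From MN = 9, ND = 10, and ∠MND = 120°, by the law of cosines:
  MD² = MN² + ND² - 2·MN·ND·cos(120°) = 81 + 100 + 90 = 271
  MD ≈ 16.46

Step 3: From JN = 15, NH = 8, and ∠JNH = 90°, by the law of cosines:
  JH² = JN² + NH² - 2·JN·NH·cos(90°) = 225 + 64 - 0 = 289
  JH = 17

Step 4: From FJ = 12, FN = 12, JN = 15, by the inverse law of cosines:
  cos(∠JFN) = (FJ² + FN² - JN²) / (2·FJ·FN)
  ∠JFN = 77.36°

Step 5: From NF = 12, NJ = 15, FJ = 12, by the inverse law of cosines:
  cos(∠FNJ) = (NF² + NJ² - FJ²) / (2·NF·NJ)
  ∠FNJ = 51.32°

Step 6: From JF = 12, JN = 15, FN = 12, by the inverse law of cosines:
  cos(∠FJN) = (JF² + JN² - FN²) / (2·JF·JN)
  ∠FJN = 51.32°

Step 7: From BN = 18.54, NM = 9, and ∠BNM = 90°, by the law of cosines:
  BM² = BN² + NM² - 2·BN·NM·cos(90°) = 343.8 + 81 - 0 = 424.8
  BM ≈ 20.61

Step 8: From BF = 8, BN = 18.54, FN = 12, by the inverse law of cosines:
  cos(∠FBN) = (BF² + BN² - FN²) / (2·BF·BN)
  ∠FBN = 27.24°

Step 9: From NB = 18.54, NF = 12, BF = 8, by the inverse law of cosines:
  cos(∠BNF) = (NB² + NF² - BF²) / (2·NB·NF)
  ∠BNF = 17.76°

Step 10: From MD = 16.46, MN = 9, DN = 10, by the inverse law of cosines:
  cos(∠DMN) = (MD² + MN² - DN²) / (2·MD·MN)
  ∠DMN = 31.74°

Step 11: From JH = 17, JN = 15, HN = 8, by the inverse law of cosines:
  cos(∠HJN) = (JH² + JN² - HN²) / (2·JH·JN)
  ∠HJN = 28.07°

Step 12: From DM = 16.46, DN = 10, MN = 9, by the inverse law of cosines:
  cos(∠MDN) = (DM² + DN² - MN²) / (2·DM·DN)
  ∠MDN = 28.26°

Step 13: From HJ = 17, HN = 8, JN = 15, by the inverse law of cosines:
  cos(∠JHN) = (HJ² + HN² - JN²) / (2·HJ·HN)
  ∠JHN = 61.93°

Step 14: From BM = 20.61, BN = 18.54, MN = 9, by the inverse law of cosines:
  cos(∠MBN) = (BM² + BN² - MN²) / (2·BM·BN)
  ∠MBN = 25.89°

Step 15: From MB = 20.61, MN = 9, BN = 18.54, by the inverse law of cosines:
  cos(∠BMN) = (MB² + MN² - BN²) / (2·MB·MN)
  ∠BMN = 64.11°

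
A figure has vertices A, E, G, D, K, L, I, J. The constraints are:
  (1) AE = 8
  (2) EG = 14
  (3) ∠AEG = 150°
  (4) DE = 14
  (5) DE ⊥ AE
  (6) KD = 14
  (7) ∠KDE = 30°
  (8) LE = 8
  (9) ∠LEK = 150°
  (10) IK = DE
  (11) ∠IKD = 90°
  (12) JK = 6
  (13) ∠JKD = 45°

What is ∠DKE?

Step 1: By the law of cosines on triangle KDE: KE² = 14² + 14² − 2·14·14·cos(30°) = 52.52, so KE ≈ 7.25.
Step 2: By the inverse law of cosines on triangle DKE: cos(∠DKE) = (14² + 7.25² − 14²) / (2·14·7.25) = 52.52/202.91 = 0.2588, so ∠DKE = 75°.

Therefore, the measure of angle ∠DKE = 75°.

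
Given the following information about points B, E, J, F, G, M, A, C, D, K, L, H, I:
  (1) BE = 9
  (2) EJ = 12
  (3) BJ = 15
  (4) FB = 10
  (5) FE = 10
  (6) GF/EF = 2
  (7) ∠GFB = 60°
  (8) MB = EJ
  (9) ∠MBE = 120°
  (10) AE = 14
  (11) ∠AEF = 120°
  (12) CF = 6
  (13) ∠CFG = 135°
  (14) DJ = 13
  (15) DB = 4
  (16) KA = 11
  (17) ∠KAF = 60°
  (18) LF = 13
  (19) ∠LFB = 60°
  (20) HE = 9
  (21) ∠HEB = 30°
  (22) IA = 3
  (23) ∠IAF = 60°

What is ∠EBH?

Step 1: By the law of cosines on triangle BEH: BH² = 9² + 9² − 2·9·9·cos(30°) = 21.7, so BH ≈ 4.66.
Step 2: By the inverse law of cosines on triangle EBH: cos(∠EBH) = (9² + 4.66² − 9²) / (2·9·4.66) = 21.7/83.86 = 0.2588, so ∠EBH = 75°.

Therefore, the measure of angle ∠EBH = 75°.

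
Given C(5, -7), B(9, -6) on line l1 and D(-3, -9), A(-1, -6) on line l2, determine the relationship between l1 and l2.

Slope of line 1: m1 = (-6 - -7)/(9 - 5) = 1/4 = 1/4
Slope of line 2: m2 = (-6 - -9)/(-1 - -3) = 3/2 = 3/2
m1 != m2 (1/4 != 3/2), so not parallel.
m1 * m2 = (1/4) * (3/2) = 3/8 != -1, so not perpendicular.
The lines are neither parallel nor perpendicular.

Neither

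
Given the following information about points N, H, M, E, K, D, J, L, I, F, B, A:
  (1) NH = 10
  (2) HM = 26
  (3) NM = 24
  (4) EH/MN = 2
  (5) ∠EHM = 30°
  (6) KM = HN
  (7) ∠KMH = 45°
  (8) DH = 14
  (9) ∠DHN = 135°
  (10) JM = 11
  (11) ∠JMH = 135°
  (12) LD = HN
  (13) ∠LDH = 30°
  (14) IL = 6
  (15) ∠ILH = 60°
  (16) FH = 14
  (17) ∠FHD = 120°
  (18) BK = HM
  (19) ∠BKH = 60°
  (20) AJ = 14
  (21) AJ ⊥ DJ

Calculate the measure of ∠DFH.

Step 1: By the law of cosines on triangle FHD: FD² = 14² + 14² − 2·14·14·cos(120°) = 588, so FD = 14·√3.
Step 2: By the inverse law of cosines on triangle DFH: cos(∠DFH) = ((14·√3)² + 14² − 14²) / (2·14·√3·14) = 588/678.96 = 0.866, so ∠DFH = 30°.

Therefore, the measure of angle ∠DFH = 30°.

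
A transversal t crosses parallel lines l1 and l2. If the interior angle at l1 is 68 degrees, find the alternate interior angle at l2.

Alternate interior angles formed by parallel lines and a transversal are equal.
The given angle is 68 degrees.
The alternate interior angle = 68 degrees.

68 degrees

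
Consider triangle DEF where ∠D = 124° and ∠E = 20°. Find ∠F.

The interior angles sum to 180°: angle F = 180 - 124 - 20 = 36°.
The triangle is obtuse (angles 124°, 20°, 36°).

36 degrees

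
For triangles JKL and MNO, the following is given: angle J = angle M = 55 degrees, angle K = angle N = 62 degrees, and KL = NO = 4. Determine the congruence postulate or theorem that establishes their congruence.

Consider the given information: angle J = angle M = 55 degrees, angle K = angle N = 62 degrees, and KL = NO = 4
This is not SAS or ASA: SAS requires two sides and the included angle between them. ASA requires two angles and the side between them.
The correct criterion is AAS. Two pairs of corresponding angles and a non-included side are equal (Angle-Angle-Side).

AAS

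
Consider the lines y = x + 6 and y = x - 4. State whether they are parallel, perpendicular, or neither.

Slope of line 1: m1 = 1
Slope of line 2: m2 = 1
m1 = m2, so the lines are parallel.

Parallel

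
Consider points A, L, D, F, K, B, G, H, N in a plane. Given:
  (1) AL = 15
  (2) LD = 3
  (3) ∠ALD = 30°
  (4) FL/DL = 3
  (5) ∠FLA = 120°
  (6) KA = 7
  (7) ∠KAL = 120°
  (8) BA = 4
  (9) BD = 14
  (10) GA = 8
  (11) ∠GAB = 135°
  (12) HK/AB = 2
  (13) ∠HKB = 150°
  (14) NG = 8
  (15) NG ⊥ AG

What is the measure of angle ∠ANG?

Step 1: By the law of cosines on triangle NGA: NA² = 8² + 8² − 2·8·8·cos(90°) = 128, so NA = 8·√2.
Step 2: By the inverse law of cosines on triangle ANG: cos(∠ANG) = ((8·√2)² + 8² − 8²) / (2·8·√2·8) = 128/181.02 = 0.7071, so ∠ANG = 45°.

Therefore, the measure of angle ∠ANG = 45°.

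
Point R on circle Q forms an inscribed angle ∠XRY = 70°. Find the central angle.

By the inscribed angle theorem, the central angle is twice the inscribed angle.
Central angle = 2 × 70° = 140°

140°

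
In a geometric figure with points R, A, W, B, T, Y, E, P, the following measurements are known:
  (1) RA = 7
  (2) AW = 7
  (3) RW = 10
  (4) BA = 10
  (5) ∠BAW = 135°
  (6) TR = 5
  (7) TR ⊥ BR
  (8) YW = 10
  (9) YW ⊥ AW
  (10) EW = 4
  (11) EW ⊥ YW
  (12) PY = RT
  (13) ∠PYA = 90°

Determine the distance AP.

From the given relations: PY = RT = 5.
Step 1: By the law of cosines on triangle AWY: AY² = 7² + 10² − 2·7·10·cos(90°) = 149, so AY = √149.
Step 2: By the law of cosines on triangle AYP: AP² = √149² + 5² − 2·√149·5·cos(90°) = 174, so AP = √174.

Therefore, the length of AP = √174.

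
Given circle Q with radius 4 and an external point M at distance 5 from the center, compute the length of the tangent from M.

tangent = √(d² - r²) = √(5² - 4²) = √(25 - 16) = √9 = 3

3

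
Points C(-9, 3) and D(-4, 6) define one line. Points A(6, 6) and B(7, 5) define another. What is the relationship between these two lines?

Slope of line 1: m1 = (6 - 3)/(-4 - -9) = 3/5 = 3/5
Slope of line 2: m2 = (5 - 6)/(7 - 6) = -1/1 = -1
m1 != m2 and m1*m2 = -3/5 != -1. Neither.

Neither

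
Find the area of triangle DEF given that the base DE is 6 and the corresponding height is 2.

A triangle's area is half the area of a rectangle with the same base and height.
Area = (1/2) * 6 * 2 = 6.

6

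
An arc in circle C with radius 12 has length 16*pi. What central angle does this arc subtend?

θ = 360 × 16*pi / (2π × 12) = 240° (rearranging arc length formula).

240°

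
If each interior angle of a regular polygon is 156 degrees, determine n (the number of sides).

Each interior angle of a regular n-gon is (n - 2) * 180 / n.
Setting this equal to 156:
(n - 2) * 180 / n = 156
Each exterior angle = 180 - 156 = 24 degrees.
Since exterior angles sum to 360: n = 360 / 24 = 15.

15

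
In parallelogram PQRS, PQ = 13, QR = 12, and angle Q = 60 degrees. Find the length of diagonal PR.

Using the law of cosines:
d^2 = 13^2 + 12^2 - 2(13)(12)cos(60 degrees)
d^2 = 169 + 144 - 312*1/2
d^2 = 157
d = sqrt(157)

sqrt(157)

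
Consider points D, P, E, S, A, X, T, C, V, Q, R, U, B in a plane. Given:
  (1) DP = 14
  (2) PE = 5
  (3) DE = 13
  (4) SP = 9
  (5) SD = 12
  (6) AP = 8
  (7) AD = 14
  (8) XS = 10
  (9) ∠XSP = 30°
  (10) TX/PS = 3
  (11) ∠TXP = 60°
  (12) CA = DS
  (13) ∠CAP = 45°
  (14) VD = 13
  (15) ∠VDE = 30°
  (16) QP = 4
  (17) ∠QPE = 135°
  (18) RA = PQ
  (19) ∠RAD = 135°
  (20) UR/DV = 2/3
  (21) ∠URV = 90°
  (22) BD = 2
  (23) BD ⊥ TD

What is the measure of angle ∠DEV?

Step 1: By the law of cosines on triangle EDV: EV² = 13² + 13² − 2·13·13·cos(30°) = 45.28, so EV ≈ 6.73.
Step 2: By the inverse law of cosines on triangle DEV: cos(∠DEV) = (13² + 6.73² − 13²) / (2·13·6.73) = 45.28/174.96 = 0.2588, so ∠DEV = 75°.

Therefore, the measure of angle ∠DEV = 75°.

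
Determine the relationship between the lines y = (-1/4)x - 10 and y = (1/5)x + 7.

Slope of line 1: m1 = -1/4
Slope of line 2: m2 = 1/5
For parallel lines we need equal slopes: -1/4 != 1/5.
For perpendicular lines we need m1*m2 = -1: (-1/4)(1/5) = -1/20 != -1.
Since neither condition holds, the lines are neither parallel nor perpendicular.

Neither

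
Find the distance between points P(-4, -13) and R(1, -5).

d = sqrt((1 - -4)^2 + (-5 - -13)^2)
d = sqrt(5^2 + 8^2)
d = sqrt(25 + 64)
d = sqrt(89)

sqrt(89)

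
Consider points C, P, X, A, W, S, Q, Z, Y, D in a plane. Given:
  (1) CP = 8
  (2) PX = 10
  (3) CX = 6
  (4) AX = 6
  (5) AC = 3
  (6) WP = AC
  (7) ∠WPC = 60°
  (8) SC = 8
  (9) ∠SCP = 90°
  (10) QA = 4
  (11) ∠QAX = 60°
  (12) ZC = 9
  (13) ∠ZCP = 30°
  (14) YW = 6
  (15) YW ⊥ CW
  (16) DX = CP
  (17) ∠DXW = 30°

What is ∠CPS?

Step 1: By the law of cosines on triangle PCS: PS² = 8² + 8² − 2·8·8·cos(90°) = 128, so PS = 8·√2.
Step 2: By the inverse law of cosines on triangle CPS: cos(∠CPS) = (8² + (8·√2)² − 8²) / (2·8·8·√2) = 128/181.02 = 0.7071, so ∠CPS = 45°.

Therefore, the measure of angle ∠CPS = 45°.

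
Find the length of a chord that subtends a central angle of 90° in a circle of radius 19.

Chord = 2(19) sin(45°) = 19*sqrt(2)

19*sqrt(2)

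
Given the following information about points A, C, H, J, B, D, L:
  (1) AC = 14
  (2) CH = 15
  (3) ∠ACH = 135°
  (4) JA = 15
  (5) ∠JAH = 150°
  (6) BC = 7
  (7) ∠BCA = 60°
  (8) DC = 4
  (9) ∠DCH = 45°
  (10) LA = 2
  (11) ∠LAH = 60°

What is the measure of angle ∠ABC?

Step 1: By the law of cosines on triangle BCA: BA² = 7² + 14² − 2·7·14·cos(60°) = 147, so BA = 7·√3.
Step 2: By the inverse law of cosines on triangle ABC: cos(∠ABC) = ((7·√3)² + 7² − 14²) / (2·7·√3·7) = 0/169.74 = 0, so ∠ABC = 90°.

Therefore, the measure of angle ∠ABC = 90°.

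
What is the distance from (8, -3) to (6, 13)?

The horizontal distance is |6 - 8| = 2 and the vertical distance is |13 - -3| = 16.
By the Pythagorean theorem, d = sqrt(2^2 + 16^2) = sqrt(260) = 2*sqrt(65).

2*sqrt(65)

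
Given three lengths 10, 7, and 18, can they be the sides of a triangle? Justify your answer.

The longest side is 18. The other two sides sum to 7 + 10 = 17.
Since 17 ≤ 18, the two shorter sides cannot reach around to close the triangle.

No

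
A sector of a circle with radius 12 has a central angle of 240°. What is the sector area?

Sector area = π(12²)(2/3) = 96*pi

96*pi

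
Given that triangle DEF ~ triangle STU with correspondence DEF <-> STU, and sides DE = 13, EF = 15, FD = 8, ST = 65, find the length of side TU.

k = 65/13 = 5. TU = 5 * 15 = 75.

75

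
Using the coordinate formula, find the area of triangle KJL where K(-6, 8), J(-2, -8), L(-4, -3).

Using the Shoelace formula for a triangle:
Area = (1/2)|x0(y1 - y2) + x1(y2 - y0) + x2(y0 - y1)|
Area = (1/2)|-6(-8 - -3) + -2(-3 - 8) + -4(8 - -8)|
Area = (1/2)|30 + 22 + -64|
Area = (1/2)|-12|
Area = (1/2)(12)
Area = 6

6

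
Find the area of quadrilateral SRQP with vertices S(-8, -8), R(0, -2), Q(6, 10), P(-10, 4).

Using the Shoelace formula for a quadrilateral (vertices in order):
Area = (1/2)|sum of (x_i * y_(i+1) - x_(i+1) * y_i)|
Terms: (-8*-2 - 0*-8) = 16, (0*10 - 6*-2) = 12, (6*4 - -10*10) = 124, (-10*-8 - -8*4) = 112
Sum = 264
Area = (1/2)(264) = 132

132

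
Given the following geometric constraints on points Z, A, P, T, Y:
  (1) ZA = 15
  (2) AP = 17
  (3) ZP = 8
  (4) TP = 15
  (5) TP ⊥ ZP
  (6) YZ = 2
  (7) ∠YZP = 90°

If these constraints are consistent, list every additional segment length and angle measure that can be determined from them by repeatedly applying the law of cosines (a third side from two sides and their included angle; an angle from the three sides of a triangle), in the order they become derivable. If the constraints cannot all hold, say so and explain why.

The constraints are consistent. Derivable facts, in order:
After 1 step:
- PY = 2·√17
- ZT = 17
- ∠APZ = 61.93°
- ∠AZP = 90°
- ∠PAZ = 28.07°
After 2 steps:
- ∠PTZ = 28.07°
- ∠PYZ = 75.96°
- ∠PZT = 61.93°
- ∠YPZ = 14.04°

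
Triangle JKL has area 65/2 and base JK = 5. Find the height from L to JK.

Rearranging the area formula Area = (1/2) * base * height:
height = 2 * Area / base = 2 * 65/2 / 5 = 13.

13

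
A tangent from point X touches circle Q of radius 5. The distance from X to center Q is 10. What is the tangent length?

The tangent, radius, and line from the external point to the center form a right triangle.
The right angle is where the tangent meets the radius.
By the Pythagorean theorem: tangent² + 5² = 10²
tangent² = 100 - 25 = 75
tangent = 5*sqrt(3)

5*sqrt(3)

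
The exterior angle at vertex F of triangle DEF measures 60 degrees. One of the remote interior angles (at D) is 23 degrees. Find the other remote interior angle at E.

The exterior angle theorem states that an exterior angle equals the sum of the two non-adjacent interior angles.
So 60 = 23 + angle E, which gives angle E = 60 - 23 = 37 degrees.

37 degrees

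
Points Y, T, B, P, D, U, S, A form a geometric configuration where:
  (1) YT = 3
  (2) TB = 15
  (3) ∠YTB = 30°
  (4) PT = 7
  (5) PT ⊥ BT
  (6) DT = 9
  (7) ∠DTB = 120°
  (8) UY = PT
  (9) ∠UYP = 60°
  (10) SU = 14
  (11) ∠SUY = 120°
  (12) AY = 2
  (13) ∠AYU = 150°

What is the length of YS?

From the given relations: UY = PT = 7.
Step 1: By the law of cosines on triangle YUS: YS² = 7² + 14² − 2·7·14·cos(120°) = 343, so YS = 7·√7.

Therefore, the length of YS = 7·√7.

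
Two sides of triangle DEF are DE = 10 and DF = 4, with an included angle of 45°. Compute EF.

When two sides and the included angle are known, the law of cosines gives the third side.
c^2 = a^2 + b^2 - 2ab cos(C) generalizes the Pythagorean theorem to non-right triangles.
Here: EF^2 = 100 + 16 - 80*(sqrt(2)/2) = 116 - 40*sqrt(2)
EF = 2*sqrt(29 - 10*sqrt(2))

2*sqrt(29 - 10*sqrt(2))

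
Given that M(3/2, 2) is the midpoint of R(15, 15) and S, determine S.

Using the midpoint formula: M = ((x1 + x2)/2, (y1 + y2)/2)
We know M = (3/2, 2) and R = (15, 15)
For x: 3/2 = (15 + x2)/2, so x2 = 2*3/2 - 15 = -12
For y: 2 = (15 + y2)/2, so y2 = 2*2 - 15 = -11
S = (-12, -11)

(-12, -11)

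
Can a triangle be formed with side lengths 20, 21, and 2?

For three segments to close into a triangle, no single side can be as long as the other two combined.
The longest side is 21, and 2 + 20 = 22 > 21.
A triangle can be formed.

Yes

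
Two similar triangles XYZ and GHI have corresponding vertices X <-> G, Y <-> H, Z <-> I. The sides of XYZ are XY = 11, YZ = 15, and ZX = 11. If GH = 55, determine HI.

Similar triangles have proportional sides. Setting up the proportion:
GH / XY = HI / YZ
55 / 11 = HI / 15
HI = 15 * 55 / 11 = 75.

75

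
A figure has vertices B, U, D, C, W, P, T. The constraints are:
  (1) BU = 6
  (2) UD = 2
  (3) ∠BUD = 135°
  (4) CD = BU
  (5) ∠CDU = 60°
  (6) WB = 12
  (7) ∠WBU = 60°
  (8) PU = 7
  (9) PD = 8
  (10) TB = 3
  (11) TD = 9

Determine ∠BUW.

Step 1: By the law of cosines on triangle UBW: UW² = 6² + 12² − 2·6·12·cos(60°) = 108, so UW = 6·√3.
Step 2: By the inverse law of cosines on triangle BUW: cos(∠BUW) = (6² + (6·√3)² − 12²) / (2·6·6·√3) = 0/124.71 = 0, so ∠BUW = 90°.

Therefore, the measure of angle ∠BUW = 90°.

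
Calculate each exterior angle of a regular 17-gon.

Each exterior angle of a regular n-gon is 360 / n.
For n = 17: 360 / 17 = 360/17 degrees.

360/17 degrees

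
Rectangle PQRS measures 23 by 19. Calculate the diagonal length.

Using the Pythagorean theorem:
d² = 23² + 19² = 529 + 361 = 890
d = sqrt(890)

sqrt(890)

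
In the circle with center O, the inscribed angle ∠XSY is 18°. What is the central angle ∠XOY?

By the inscribed angle theorem, the central angle is twice the inscribed angle.
Central angle = 2 × 18° = 36°

36°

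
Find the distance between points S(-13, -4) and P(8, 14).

The horizontal distance is |8 - -13| = 21 and the vertical distance is |14 - -4| = 18.
By the Pythagorean theorem, d = sqrt(21^2 + 18^2) = sqrt(765) = 3*sqrt(85).

3*sqrt(85)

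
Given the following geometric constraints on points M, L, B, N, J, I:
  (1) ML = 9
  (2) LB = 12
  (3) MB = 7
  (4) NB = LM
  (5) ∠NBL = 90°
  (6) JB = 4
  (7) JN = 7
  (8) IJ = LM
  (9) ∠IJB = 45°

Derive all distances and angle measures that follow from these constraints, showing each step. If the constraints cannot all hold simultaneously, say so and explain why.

The constraints are consistent.

From the given relations:
  NB = LM = 9
  IJ = LM = 9

Step 1: From LB = 12, BN = 9, and ∠LBN = 90°, by the law of cosines:
  LN² = LB² + BN² - 2·LB·BN·cos(90°) = 144 + 81 - 0 = 225
  LN = 15

Step 2: From BJ = 4, JI = 9, and ∠BJI = 45°, by the law of cosines:
  BI² = BJ² + JI² - 2·BJ·JI·cos(45°) = 16 + 81 - 50.91 = 46.09
  BI ≈ 6.79

Step 3: From MB = 7, ML = 9, BL = 12, by the inverse law of cosines:
  cos(∠BML) = (MB² + ML² - BL²) / (2·MB·ML)
  ∠BML = 96.38°

Step 4: From LB = 12, LM = 9, BM = 7, by the inverse law of cosines:
  cos(∠BLM) = (LB² + LM² - BM²) / (2·LB·LM)
  ∠BLM = 35.43°

Step 5: From BJ = 4, BN = 9, JN = 7, by the inverse law of cosines:
  cos(∠JBN) = (BJ² + BN² - JN²) / (2·BJ·BN)
  ∠JBN = 48.19°

Step 6: From BL = 12, BM = 7, LM = 9, by the inverse law of cosines:
  cos(∠LBM) = (BL² + BM² - LM²) / (2·BL·BM)
  ∠LBM = 48.19°

Step 7: From NB = 9, NJ = 7, BJ = 4, by the inverse law of cosines:
  cos(∠BNJ) = (NB² + NJ² - BJ²) / (2·NB·NJ)
  ∠BNJ = 25.21°

Step 8: From JB = 4, JN = 7, BN = 9, by the inverse law of cosines:
  cos(∠BJN) = (JB² + JN² - BN²) / (2·JB·JN)
  ∠BJN = 106.6°

Step 9: From LB = 12, LN = 15, BN = 9, by the inverse law of cosines:
  cos(∠BLN) = (LB² + LN² - BN²) / (2·LB·LN)
  ∠BLN = 36.87°

Step 10: From BI = 6.79, BJ = 4, IJ = 9, by the inverse law of cosines:
  cos(∠IBJ) = (BI² + BJ² - IJ²) / (2·BI·BJ)
  ∠IBJ = 110.38°

Step 11: From NB = 9, NL = 15, BL = 12, by the inverse law of cosines:
  cos(∠BNL) = (NB² + NL² - BL²) / (2·NB·NL)
  ∠BNL = 53.13°

Step 12: From IB = 6.79, IJ = 9, BJ = 4, by the inverse law of cosines:
  cos(∠BIJ) = (IB² + IJ² - BJ²) / (2·IB·IJ)
  ∠BIJ = 24.62°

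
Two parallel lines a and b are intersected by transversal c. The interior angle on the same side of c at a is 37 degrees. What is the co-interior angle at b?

Co-interior angles sum to 180: 180 - 37 = 143 degrees.

143 degrees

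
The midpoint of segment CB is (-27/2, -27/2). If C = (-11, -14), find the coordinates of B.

Using the midpoint formula: M = ((x1 + x2)/2, (y1 + y2)/2)
We know M = (-27/2, -27/2) and C = (-11, -14)
For x: -27/2 = (-11 + x2)/2, so x2 = 2*-27/2 - -11 = -16
For y: -27/2 = (-14 + y2)/2, so y2 = 2*-27/2 - -14 = -13
B = (-16, -13)

(-16, -13)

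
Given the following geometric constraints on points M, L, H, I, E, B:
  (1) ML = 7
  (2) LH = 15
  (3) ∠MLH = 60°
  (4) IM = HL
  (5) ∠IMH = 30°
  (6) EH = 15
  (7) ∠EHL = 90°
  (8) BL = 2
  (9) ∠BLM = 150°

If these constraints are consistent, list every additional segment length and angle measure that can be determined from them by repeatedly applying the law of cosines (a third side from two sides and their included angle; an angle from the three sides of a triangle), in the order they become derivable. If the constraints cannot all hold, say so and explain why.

The constraints are consistent. Derivable facts, in order:
After 1 step:
- LE = 15·√2
- MB ≈ 8.79
- MH = 13
After 2 steps:
- HI ≈ 7.5
- ∠BML = 6.53°
- ∠ELH = 45°
- ∠HEL = 45°
- ∠HML = 92.2°
- ∠LBM = 23.47°
- ∠LHM = 27.8°
After 3 steps:
- ∠HIM = 60.07°
- ∠IHM = 89.93°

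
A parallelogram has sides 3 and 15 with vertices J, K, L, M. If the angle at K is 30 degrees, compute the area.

Area = 3 * 15 * sin(30°) = 45 * 1/2 = 45/2

45/2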